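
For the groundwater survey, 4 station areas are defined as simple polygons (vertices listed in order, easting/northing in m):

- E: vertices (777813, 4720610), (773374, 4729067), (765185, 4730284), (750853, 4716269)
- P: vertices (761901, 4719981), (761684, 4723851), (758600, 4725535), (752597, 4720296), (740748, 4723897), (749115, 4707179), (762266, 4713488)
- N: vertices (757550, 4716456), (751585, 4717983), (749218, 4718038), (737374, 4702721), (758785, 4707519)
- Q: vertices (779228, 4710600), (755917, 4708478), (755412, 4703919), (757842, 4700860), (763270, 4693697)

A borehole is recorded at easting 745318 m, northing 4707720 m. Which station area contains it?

Cast a ray rightward from (745318, 4707720). For each polygon, the edges (by vertex number in listed order) whose endpoints lie on opposite sides of northing = 4707720, where each meets that height, and whether that is right or left of the point:
E: no edge straddles that height → 0 crossings.
P: 5–6 at easting≈748844.2 (right), 6–7 at easting≈750242.7 (right) → 2 crossings.
N: 3–4 at easting≈741239.5 (left), 5–1 at easting≈758757.2 (right) → 1 crossing.
Q: 2–3 at easting≈755833.0 (right), 5–1 at easting≈776509.0 (right) → 2 crossings.
Only N has an odd count, so the point is inside N.

N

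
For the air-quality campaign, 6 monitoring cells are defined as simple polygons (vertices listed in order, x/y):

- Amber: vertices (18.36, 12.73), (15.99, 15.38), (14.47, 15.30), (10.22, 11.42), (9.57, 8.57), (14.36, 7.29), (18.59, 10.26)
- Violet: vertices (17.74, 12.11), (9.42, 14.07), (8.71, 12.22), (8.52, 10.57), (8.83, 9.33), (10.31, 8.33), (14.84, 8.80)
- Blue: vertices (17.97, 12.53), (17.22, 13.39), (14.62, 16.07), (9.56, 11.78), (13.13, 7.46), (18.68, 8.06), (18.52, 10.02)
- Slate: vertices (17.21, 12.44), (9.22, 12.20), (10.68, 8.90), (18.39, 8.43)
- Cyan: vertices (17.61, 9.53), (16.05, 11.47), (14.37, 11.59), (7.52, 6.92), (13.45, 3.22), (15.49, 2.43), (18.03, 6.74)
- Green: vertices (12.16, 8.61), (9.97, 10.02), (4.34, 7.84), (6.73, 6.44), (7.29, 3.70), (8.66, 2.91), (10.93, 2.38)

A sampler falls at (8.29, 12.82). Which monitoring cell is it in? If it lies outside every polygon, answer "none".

none

Cast a ray rightward from (8.29, 12.82). For each polygon, the edges (by vertex number in listed order) whose endpoints lie on opposite sides of y = 12.82, where each meets that height, and whether that is right or left of the point:
Amber: 1–2 at x≈18.280 (right), 3–4 at x≈11.754 (right) → 2 crossings.
Violet: 1–2 at x≈14.726 (right), 2–3 at x≈8.940 (right) → 2 crossings.
Blue: 1–2 at x≈17.717 (right), 3–4 at x≈10.787 (right) → 2 crossings.
Slate: no edge straddles that height → 0 crossings.
Cyan: no edge straddles that height → 0 crossings.
Green: no edge straddles that height → 0 crossings.
All counts are even, so the point lies outside every listed polygon.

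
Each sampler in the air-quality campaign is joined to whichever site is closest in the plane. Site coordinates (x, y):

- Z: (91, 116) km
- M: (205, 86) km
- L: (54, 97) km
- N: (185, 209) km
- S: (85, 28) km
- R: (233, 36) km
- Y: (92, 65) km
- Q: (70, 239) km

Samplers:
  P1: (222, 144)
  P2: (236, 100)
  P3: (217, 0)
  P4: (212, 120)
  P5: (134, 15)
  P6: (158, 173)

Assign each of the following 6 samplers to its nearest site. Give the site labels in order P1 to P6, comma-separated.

M, M, R, M, S, N

P1 → M (d²=3653.00)
P2 → M (d²=1157.00)
P3 → R (d²=1552.00)
P4 → M (d²=1205.00)
P5 → S (d²=2570.00)
P6 → N (d²=2025.00)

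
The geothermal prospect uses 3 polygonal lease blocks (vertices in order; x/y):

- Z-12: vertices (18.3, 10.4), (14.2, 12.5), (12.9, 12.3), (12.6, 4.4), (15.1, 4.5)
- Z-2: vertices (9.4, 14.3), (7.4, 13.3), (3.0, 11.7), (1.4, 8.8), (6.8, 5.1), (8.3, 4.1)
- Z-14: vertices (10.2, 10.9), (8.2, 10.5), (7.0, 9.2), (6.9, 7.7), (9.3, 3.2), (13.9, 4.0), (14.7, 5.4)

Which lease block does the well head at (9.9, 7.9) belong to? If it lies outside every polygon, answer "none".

Cast a ray rightward from (9.9, 7.9). For each polygon, the edges (by vertex number in listed order) whose endpoints lie on opposite sides of y = 7.9, where each meets that height, and whether that is right or left of the point:
Z-12: 3–4 at x≈12.73 (right), 5–1 at x≈16.94 (right) → 2 crossings.
Z-2: 4–5 at x≈2.71 (left), 6–1 at x≈8.71 (left) → 0 crossings.
Z-14: 3–4 at x≈6.91 (left), 7–1 at x≈12.65 (right) → 1 crossing.
Only Z-14 has an odd count, so the point is inside Z-14.

Z-14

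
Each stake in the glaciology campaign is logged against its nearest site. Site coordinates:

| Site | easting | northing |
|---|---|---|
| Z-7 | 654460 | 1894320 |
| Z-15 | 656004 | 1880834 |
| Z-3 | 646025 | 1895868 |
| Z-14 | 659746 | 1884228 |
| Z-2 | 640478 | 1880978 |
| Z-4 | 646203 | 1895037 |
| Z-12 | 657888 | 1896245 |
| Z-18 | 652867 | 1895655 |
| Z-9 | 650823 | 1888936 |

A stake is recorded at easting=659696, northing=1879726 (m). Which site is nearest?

Z-15

Squared distances to each site:
Z-7: 240400532.000; Z-15: 14858528.000; Z-3: 447460405.000; Z-14: 20270504.000; Z-2: 370899028.000; Z-4: 416487770.000; Z-12: 276146225.000; Z-18: 300368282.000; Z-9: 163554229.000.
Minimum at Z-15.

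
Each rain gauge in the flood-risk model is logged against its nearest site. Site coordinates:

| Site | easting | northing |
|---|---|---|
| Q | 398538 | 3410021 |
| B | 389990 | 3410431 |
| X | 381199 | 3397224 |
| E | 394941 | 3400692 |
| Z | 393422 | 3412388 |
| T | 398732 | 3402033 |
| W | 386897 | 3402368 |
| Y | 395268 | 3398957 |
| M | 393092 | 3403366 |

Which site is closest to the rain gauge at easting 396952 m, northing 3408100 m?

Squared distances to each site:
Q: 6205637.000; B: 53903005.000; X: 366444385.000; E: 58922585.000; Z: 30847844.000; T: 39976889.000; W: 133958849.000; Y: 86430305.000; M: 37310356.000.
Minimum at Q.

Q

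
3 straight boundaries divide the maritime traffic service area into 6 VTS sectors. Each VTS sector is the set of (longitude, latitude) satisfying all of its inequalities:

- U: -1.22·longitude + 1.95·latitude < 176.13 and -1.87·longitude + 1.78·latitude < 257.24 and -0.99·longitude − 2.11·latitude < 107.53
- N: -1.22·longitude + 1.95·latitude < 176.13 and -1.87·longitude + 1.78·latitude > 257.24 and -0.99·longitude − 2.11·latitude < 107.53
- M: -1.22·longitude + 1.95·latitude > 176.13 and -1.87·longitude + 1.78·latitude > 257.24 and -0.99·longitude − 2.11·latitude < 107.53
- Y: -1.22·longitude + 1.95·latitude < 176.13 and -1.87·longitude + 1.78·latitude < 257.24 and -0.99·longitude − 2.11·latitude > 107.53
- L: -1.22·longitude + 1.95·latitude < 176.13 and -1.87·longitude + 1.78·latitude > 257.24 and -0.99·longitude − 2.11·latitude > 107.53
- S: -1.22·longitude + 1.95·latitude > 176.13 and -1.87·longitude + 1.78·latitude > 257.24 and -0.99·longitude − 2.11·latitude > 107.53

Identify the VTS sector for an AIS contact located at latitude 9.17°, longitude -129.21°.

-1.22·-129.21 + 1.95·9.17 = 175.518, which is < 176.13
-1.87·-129.21 + 1.78·9.17 = 257.945, which is > 257.24
-0.99·-129.21 − 2.11·9.17 = 108.569, which is > 107.53
This sign pattern matches L.

L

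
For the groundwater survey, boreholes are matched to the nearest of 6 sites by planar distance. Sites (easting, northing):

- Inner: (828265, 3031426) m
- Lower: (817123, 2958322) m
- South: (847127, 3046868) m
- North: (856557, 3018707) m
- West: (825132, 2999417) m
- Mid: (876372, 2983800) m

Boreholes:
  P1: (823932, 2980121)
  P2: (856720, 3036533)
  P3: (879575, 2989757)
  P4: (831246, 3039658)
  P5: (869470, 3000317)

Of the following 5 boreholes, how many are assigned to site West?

1

P1 → West
P2 → South
P3 → Mid
P4 → Inner
P5 → Mid
1 of the 5 goes to West.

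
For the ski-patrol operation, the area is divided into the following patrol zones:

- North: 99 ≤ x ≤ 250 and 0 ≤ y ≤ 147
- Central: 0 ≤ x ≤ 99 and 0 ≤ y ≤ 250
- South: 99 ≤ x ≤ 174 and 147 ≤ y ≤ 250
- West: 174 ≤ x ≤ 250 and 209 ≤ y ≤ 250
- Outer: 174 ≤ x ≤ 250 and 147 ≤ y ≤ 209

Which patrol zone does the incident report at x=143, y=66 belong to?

North

The point has x = 143 and y = 66.
Only North satisfies 99 ≤ x ≤ 250 and 0 ≤ y ≤ 147.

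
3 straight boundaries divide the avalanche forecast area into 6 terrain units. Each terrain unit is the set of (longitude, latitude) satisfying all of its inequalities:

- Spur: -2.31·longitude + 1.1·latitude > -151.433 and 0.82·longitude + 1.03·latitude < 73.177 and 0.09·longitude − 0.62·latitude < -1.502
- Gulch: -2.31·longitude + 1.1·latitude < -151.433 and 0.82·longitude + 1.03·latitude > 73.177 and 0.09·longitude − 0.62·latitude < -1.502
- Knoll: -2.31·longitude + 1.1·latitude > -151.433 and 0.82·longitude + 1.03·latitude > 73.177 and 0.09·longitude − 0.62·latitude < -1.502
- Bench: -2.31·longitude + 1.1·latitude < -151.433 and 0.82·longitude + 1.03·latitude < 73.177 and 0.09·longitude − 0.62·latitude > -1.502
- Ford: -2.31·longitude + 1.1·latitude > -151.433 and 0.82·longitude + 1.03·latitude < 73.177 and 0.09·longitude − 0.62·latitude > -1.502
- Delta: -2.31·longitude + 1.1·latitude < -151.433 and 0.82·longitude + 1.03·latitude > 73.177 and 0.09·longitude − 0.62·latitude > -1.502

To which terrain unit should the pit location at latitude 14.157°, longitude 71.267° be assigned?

Spur

-2.31·71.267 + 1.1·14.157 = -149.054, which is > -151.433
0.82·71.267 + 1.03·14.157 = 73.021, which is < 73.177
0.09·71.267 − 0.62·14.157 = -2.363, which is < -1.502
This sign pattern matches Spur.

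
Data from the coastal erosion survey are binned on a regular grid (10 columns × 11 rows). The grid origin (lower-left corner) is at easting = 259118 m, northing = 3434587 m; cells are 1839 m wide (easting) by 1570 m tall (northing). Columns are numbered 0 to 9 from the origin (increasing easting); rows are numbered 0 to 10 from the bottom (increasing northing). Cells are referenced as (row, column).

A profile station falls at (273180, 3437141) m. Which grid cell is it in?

(1, 7)

Column index: ⌊(273180 − 259118) / 1839⌋ = ⌊7.647⌋ = 7
Row offset from origin: ⌊(3437141 − 3434587) / 1570⌋ = ⌊1.627⌋ = 1 → row 1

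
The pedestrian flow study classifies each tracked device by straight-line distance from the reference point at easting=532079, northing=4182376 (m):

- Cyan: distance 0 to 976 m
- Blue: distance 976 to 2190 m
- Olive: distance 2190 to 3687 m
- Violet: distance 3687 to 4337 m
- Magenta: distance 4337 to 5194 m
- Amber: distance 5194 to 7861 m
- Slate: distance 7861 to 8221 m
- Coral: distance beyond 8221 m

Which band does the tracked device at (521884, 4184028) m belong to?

Distance = √((521884−532079)² + (4184028−4182376)²) = √(103938025.000 + 2729104.000) = 10327.978 m.
8221 ≤ 10327.978 < ∞ → Coral.

Coral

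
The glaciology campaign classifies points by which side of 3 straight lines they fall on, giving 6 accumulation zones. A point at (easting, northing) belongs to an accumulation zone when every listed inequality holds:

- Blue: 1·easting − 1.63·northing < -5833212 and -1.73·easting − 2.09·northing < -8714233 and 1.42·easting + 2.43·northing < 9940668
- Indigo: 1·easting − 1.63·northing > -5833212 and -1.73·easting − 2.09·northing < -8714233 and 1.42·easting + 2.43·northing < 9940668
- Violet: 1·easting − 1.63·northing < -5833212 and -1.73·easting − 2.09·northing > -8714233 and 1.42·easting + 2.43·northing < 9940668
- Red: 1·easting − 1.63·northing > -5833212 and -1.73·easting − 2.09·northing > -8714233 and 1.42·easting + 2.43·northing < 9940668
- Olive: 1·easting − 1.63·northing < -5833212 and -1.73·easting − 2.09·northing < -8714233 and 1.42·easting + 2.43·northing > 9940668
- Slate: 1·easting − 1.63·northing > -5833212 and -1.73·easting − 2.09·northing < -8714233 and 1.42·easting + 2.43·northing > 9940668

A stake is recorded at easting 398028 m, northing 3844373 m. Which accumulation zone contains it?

Blue

1·398028 − 1.63·3844373 = -5868299.990, which is < -5833212
-1.73·398028 − 2.09·3844373 = -8723328.010, which is < -8714233
1.42·398028 + 2.43·3844373 = 9907026.150, which is < 9940668
This sign pattern matches Blue.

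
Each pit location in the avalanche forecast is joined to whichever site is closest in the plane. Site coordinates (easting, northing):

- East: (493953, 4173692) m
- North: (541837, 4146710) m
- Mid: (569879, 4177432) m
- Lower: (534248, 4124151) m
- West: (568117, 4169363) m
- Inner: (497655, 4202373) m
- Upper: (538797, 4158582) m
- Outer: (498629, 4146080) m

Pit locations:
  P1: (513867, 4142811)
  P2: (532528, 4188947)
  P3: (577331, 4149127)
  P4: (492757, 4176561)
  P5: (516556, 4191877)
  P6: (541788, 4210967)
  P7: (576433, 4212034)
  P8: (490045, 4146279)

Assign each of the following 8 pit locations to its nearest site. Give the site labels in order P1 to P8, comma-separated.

Outer, Upper, West, East, Inner, Mid, Mid, Outer

P1 → Outer (d²=242883005.00)
P2 → Upper (d²=961333586.00)
P3 → West (d²=494393492.00)
P4 → East (d²=9661577.00)
P5 → Inner (d²=467413817.00)
P6 → Mid (d²=1913700506.00)
P7 → Mid (d²=1240253320.00)
P8 → Outer (d²=73724657.00)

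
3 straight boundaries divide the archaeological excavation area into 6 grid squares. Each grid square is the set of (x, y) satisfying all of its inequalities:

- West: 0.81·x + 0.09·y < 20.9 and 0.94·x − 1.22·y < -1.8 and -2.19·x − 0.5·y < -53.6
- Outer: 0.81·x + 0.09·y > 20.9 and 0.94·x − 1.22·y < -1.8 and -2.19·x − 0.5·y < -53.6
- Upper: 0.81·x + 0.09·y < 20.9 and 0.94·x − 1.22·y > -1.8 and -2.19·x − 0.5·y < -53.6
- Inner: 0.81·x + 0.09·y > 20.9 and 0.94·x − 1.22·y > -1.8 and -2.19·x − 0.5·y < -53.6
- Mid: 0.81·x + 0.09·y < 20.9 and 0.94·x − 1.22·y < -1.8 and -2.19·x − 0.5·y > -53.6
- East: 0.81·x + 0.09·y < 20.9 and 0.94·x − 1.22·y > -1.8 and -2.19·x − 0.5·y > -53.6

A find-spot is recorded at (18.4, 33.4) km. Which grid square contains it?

West

0.81·18.4 + 0.09·33.4 = 17.910, which is < 20.9
0.94·18.4 − 1.22·33.4 = -23.452, which is < -1.8
-2.19·18.4 − 0.5·33.4 = -56.996, which is < -53.6
This sign pattern matches West.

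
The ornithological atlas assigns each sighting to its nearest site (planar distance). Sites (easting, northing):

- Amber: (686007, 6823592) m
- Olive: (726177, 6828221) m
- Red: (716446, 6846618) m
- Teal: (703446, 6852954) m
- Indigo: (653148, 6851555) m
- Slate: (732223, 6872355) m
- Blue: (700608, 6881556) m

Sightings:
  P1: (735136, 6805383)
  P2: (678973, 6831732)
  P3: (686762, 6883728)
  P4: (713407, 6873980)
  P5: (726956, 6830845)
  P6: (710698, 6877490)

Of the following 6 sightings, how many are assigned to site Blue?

P1 → Olive
P2 → Amber
P3 → Blue
P4 → Blue
P5 → Olive
P6 → Blue
3 of the 6 go to Blue.

3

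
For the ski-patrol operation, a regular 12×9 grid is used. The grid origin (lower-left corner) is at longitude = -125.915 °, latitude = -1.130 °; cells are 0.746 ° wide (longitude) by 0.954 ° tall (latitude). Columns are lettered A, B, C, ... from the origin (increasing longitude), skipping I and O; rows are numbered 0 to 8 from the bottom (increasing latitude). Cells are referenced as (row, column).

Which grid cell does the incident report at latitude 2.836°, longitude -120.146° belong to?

Column index: ⌊(-120.146 − -125.915) / 0.746⌋ = ⌊7.733⌋ = 7 → column H
Row offset from origin: ⌊(2.836 − -1.130) / 0.954⌋ = ⌊4.157⌋ = 4 → row 4

(4, H)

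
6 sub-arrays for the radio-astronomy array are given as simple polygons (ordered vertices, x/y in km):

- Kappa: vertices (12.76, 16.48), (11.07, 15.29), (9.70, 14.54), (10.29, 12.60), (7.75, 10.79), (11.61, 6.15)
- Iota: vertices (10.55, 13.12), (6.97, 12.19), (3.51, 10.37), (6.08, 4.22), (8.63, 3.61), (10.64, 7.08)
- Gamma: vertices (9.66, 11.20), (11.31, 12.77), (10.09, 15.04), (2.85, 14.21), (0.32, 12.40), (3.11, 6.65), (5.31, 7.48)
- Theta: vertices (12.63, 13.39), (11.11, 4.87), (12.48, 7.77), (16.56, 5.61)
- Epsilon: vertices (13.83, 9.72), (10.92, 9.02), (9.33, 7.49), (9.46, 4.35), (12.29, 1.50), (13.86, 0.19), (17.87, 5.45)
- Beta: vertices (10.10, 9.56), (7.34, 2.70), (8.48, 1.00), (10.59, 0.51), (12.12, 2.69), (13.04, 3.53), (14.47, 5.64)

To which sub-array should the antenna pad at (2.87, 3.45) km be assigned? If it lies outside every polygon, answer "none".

Cast a ray rightward from (2.87, 3.45). For each polygon, the edges (by vertex number in listed order) whose endpoints lie on opposite sides of y = 3.45, where each meets that height, and whether that is right or left of the point:
Kappa: no edge straddles that height → 0 crossings.
Iota: no edge straddles that height → 0 crossings.
Gamma: no edge straddles that height → 0 crossings.
Theta: no edge straddles that height → 0 crossings.
Epsilon: 4–5 at x≈10.354 (right), 6–7 at x≈16.345 (right) → 2 crossings.
Beta: 1–2 at x≈7.642 (right), 5–6 at x≈12.952 (right) → 2 crossings.
All counts are even, so the point lies outside every listed polygon.

none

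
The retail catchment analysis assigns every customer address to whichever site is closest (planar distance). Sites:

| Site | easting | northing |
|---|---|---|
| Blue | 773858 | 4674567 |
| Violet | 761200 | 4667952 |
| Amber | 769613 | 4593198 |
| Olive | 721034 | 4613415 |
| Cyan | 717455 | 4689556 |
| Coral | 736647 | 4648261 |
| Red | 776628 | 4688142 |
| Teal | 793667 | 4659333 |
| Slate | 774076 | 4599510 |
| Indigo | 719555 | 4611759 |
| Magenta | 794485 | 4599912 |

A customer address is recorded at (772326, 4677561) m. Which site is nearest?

Blue

Squared distances to each site:
Blue: 11311060.000; Violet: 216120757.000; Amber: 7124476138.000; Olive: 6745578580.000; Cyan: 3154706666.000; Coral: 2131481041.000; Red: 130464765.000; Teal: 787698265.000; Slate: 6095021101.000; Indigo: 7114681645.000; Magenta: 6520388482.000.
Minimum at Blue.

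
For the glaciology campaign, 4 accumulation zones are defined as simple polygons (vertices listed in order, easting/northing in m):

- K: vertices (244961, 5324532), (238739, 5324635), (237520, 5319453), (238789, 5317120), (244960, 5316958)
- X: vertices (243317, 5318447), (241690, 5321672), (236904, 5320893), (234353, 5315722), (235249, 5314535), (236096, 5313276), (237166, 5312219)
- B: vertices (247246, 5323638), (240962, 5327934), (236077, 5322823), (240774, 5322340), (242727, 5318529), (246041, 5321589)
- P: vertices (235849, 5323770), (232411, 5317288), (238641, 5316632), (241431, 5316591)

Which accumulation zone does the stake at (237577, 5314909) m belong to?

X

Cast a ray rightward from (237577, 5314909). For each polygon, the edges (by vertex number in listed order) whose endpoints lie on opposite sides of northing = 5314909, where each meets that height, and whether that is right or left of the point:
K: no edge straddles that height → 0 crossings.
X: 4–5 at easting≈234966.7 (left), 7–1 at easting≈239822.7 (right) → 1 crossing.
B: no edge straddles that height → 0 crossings.
P: no edge straddles that height → 0 crossings.
Only X has an odd count, so the point is inside X.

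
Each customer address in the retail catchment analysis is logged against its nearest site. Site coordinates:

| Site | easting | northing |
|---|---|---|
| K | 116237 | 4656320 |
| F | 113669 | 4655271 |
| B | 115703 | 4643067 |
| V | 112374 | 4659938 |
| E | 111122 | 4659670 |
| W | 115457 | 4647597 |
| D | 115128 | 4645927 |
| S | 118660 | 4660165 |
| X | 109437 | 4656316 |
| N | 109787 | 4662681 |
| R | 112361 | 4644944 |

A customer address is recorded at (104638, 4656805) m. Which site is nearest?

X

Squared distances to each site:
K: 134772026.000; F: 83912117.000; B: 311166869.000; V: 69661385.000; E: 50250481.000; W: 201838025.000; D: 228370984.000; S: 207906084.000; X: 23269522.000; N: 61039577.000; R: 200328050.000.
Minimum at X.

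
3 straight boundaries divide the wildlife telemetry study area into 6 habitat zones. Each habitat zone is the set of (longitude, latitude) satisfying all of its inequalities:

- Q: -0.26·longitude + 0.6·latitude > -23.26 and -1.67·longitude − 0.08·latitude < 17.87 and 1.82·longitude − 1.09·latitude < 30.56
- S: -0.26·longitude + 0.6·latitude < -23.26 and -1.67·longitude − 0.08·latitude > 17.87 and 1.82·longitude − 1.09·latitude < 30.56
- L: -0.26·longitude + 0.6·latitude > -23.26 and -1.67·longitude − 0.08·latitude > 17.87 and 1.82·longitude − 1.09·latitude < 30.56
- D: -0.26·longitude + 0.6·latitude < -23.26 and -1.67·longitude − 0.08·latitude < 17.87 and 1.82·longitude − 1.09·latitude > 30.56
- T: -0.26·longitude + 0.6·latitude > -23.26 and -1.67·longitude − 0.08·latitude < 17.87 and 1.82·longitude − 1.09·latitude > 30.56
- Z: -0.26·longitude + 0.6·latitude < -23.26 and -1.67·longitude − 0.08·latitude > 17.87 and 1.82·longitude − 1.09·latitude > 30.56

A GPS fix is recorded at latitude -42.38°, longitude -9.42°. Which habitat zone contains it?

L

-0.26·-9.42 + 0.6·-42.38 = -22.979, which is > -23.26
-1.67·-9.42 − 0.08·-42.38 = 19.122, which is > 17.87
1.82·-9.42 − 1.09·-42.38 = 29.050, which is < 30.56
This sign pattern matches L.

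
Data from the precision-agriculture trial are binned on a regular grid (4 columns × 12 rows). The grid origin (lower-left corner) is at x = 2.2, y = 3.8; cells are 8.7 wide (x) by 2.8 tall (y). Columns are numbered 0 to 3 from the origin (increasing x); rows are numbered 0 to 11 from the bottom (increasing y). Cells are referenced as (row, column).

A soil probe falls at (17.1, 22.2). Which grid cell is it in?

Column index: ⌊(17.1 − 2.2) / 8.7⌋ = ⌊1.713⌋ = 1
Row offset from origin: ⌊(22.2 − 3.8) / 2.8⌋ = ⌊6.571⌋ = 6 → row 6

(6, 1)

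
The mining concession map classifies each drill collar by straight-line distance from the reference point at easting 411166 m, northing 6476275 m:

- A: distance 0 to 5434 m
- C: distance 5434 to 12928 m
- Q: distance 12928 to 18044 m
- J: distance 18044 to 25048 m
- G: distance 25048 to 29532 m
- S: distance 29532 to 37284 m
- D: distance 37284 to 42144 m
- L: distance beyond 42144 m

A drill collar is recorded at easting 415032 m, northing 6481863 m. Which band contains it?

C

Distance = √((415032−411166)² + (6481863−6476275)²) = √(14945956.000 + 31225744.000) = 6794.976 m.
5434 ≤ 6794.976 < 12928 → C.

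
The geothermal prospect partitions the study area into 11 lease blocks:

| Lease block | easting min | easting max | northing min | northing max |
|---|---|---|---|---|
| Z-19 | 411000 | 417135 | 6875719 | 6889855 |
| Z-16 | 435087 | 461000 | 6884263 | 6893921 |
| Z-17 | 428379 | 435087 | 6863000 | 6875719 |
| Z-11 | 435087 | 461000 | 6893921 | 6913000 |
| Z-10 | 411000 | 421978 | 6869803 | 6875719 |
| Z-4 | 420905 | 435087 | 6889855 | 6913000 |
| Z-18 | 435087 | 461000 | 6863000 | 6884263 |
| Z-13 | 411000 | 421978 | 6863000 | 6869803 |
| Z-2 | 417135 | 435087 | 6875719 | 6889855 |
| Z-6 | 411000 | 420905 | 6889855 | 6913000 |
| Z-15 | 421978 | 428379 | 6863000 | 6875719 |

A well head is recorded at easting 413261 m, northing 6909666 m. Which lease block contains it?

The point has easting = 413261 and northing = 6909666.
Only Z-6 satisfies 411000 ≤ easting ≤ 420905 and 6889855 ≤ northing ≤ 6913000.

Z-6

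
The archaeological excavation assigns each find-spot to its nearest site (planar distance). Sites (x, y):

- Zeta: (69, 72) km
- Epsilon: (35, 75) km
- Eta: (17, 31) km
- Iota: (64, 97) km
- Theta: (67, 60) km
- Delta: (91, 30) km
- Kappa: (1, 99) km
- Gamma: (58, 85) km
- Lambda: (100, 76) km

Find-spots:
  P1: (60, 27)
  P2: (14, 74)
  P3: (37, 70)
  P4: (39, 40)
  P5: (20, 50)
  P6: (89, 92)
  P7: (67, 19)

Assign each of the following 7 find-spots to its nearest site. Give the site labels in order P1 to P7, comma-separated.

Delta, Epsilon, Epsilon, Eta, Eta, Lambda, Delta

P1 → Delta (d²=970.00)
P2 → Epsilon (d²=442.00)
P3 → Epsilon (d²=29.00)
P4 → Eta (d²=565.00)
P5 → Eta (d²=370.00)
P6 → Lambda (d²=377.00)
P7 → Delta (d²=697.00)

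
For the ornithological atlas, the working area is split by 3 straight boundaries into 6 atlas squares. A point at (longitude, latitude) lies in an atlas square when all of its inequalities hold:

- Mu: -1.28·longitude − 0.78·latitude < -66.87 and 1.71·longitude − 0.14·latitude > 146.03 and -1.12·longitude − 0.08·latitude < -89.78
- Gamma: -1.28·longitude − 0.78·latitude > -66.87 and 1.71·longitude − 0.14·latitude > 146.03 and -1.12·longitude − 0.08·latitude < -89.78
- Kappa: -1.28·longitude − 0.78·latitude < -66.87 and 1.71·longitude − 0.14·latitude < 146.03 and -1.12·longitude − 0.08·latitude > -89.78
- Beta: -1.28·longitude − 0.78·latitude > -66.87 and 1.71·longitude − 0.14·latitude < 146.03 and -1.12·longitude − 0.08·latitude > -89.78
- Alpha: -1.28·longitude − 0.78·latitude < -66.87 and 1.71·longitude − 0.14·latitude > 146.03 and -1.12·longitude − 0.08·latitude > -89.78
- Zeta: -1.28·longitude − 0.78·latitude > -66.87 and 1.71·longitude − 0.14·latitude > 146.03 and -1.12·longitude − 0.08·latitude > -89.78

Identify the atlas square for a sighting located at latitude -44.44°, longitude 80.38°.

-1.28·80.38 − 0.78·-44.44 = -68.223, which is < -66.87
1.71·80.38 − 0.14·-44.44 = 143.671, which is < 146.03
-1.12·80.38 − 0.08·-44.44 = -86.470, which is > -89.78
This sign pattern matches Kappa.

Kappa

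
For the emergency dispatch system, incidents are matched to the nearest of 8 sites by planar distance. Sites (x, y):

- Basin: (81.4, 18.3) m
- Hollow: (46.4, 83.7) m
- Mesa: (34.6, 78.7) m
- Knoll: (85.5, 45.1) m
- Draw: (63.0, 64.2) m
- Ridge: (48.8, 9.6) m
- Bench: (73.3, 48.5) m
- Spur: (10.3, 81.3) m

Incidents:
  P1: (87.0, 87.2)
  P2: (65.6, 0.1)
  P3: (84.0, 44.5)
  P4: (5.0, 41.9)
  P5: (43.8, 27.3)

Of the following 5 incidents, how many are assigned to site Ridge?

2

P1 → Draw
P2 → Ridge
P3 → Knoll
P4 → Spur
P5 → Ridge
2 of the 5 go to Ridge.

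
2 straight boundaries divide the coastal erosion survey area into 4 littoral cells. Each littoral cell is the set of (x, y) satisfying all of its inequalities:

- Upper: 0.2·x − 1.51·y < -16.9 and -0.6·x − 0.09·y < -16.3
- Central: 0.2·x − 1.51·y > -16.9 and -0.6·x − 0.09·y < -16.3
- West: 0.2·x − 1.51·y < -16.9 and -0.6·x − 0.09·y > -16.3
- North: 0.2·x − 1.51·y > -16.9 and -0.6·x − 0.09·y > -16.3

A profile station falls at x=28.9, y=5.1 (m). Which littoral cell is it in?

0.2·28.9 − 1.51·5.1 = -1.921, which is > -16.9
-0.6·28.9 − 0.09·5.1 = -17.799, which is < -16.3
This sign pattern matches Central.

Central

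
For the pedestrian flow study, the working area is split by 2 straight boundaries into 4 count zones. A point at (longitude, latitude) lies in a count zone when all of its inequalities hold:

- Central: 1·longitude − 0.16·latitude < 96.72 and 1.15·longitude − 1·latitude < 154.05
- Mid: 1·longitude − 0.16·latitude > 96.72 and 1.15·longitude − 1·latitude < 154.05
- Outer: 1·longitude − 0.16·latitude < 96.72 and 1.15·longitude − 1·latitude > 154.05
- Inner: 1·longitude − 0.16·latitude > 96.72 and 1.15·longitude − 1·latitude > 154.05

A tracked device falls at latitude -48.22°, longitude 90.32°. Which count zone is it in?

Mid

1·90.32 − 0.16·-48.22 = 98.035, which is > 96.72
1.15·90.32 − 1·-48.22 = 152.088, which is < 154.05
This sign pattern matches Mid.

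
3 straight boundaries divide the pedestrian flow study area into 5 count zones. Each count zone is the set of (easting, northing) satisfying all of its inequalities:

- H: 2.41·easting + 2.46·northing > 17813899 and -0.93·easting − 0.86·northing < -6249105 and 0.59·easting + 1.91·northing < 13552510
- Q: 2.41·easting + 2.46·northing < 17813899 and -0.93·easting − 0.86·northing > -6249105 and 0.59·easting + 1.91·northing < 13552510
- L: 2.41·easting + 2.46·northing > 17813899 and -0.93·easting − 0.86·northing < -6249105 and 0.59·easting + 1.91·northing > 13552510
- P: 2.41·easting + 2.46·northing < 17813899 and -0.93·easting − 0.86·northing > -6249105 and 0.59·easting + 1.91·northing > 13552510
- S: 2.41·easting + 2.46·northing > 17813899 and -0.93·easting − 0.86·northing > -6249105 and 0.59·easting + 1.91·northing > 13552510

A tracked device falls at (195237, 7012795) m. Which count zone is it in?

Q

2.41·195237 + 2.46·7012795 = 17721996.870, which is < 17813899
-0.93·195237 − 0.86·7012795 = -6212574.110, which is > -6249105
0.59·195237 + 1.91·7012795 = 13509628.280, which is < 13552510
This sign pattern matches Q.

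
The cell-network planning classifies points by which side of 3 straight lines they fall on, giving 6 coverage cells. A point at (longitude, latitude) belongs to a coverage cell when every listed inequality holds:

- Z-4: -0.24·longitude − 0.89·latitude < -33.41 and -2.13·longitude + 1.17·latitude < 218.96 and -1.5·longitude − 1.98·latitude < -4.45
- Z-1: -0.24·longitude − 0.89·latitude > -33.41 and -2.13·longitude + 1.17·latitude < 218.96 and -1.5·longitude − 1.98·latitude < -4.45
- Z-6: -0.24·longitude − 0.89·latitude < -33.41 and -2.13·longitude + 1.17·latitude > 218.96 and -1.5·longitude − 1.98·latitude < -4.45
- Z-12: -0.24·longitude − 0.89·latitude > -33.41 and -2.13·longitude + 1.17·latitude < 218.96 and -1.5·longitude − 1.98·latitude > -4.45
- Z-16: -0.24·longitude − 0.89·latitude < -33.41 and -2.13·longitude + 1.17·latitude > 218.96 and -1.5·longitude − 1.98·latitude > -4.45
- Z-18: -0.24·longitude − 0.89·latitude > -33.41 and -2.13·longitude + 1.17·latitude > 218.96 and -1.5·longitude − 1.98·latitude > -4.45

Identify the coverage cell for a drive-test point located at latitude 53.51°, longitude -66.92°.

-0.24·-66.92 − 0.89·53.51 = -31.563, which is > -33.41
-2.13·-66.92 + 1.17·53.51 = 205.146, which is < 218.96
-1.5·-66.92 − 1.98·53.51 = -5.570, which is < -4.45
This sign pattern matches Z-1.

Z-1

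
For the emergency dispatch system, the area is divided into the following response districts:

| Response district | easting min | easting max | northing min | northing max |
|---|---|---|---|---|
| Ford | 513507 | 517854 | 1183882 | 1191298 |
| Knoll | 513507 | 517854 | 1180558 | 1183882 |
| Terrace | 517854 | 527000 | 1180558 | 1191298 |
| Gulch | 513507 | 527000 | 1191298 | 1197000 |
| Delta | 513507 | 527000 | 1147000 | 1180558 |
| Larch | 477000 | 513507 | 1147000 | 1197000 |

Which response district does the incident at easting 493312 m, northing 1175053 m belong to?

The point has easting = 493312 and northing = 1175053.
Only Larch satisfies 477000 ≤ easting ≤ 513507 and 1147000 ≤ northing ≤ 1197000.

Larch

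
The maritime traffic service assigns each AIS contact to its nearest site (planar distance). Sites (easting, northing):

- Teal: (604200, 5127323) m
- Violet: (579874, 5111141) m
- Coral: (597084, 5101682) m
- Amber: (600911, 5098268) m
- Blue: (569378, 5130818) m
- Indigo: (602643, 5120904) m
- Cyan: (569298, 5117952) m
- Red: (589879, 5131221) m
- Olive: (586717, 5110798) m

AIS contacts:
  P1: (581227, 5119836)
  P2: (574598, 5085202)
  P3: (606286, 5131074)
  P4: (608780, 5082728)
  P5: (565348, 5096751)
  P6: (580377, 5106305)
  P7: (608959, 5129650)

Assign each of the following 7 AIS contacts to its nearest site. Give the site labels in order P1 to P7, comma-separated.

P1 → Violet (d²=77433634.00)
P2 → Violet (d²=700667897.00)
P3 → Teal (d²=18421397.00)
P4 → Amber (d²=303412761.00)
P5 → Violet (d²=418076776.00)
P6 → Violet (d²=23639905.00)
P7 → Teal (d²=28063010.00)

Violet, Violet, Teal, Amber, Violet, Violet, Teal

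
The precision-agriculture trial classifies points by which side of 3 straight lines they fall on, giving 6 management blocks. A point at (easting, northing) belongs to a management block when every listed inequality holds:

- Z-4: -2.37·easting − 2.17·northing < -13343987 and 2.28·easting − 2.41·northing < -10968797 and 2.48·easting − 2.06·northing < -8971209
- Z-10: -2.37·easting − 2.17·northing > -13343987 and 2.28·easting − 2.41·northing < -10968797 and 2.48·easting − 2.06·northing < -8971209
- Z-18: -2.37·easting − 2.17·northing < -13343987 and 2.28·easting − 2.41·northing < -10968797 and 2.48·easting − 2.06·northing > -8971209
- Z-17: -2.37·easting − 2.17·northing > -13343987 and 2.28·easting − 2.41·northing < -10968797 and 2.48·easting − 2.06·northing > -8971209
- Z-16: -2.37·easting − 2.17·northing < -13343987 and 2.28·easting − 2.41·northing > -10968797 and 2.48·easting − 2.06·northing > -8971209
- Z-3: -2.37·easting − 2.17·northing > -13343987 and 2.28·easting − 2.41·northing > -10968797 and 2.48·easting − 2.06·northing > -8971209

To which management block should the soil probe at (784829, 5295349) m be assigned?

-2.37·784829 − 2.17·5295349 = -13350952.060, which is < -13343987
2.28·784829 − 2.41·5295349 = -10972380.970, which is < -10968797
2.48·784829 − 2.06·5295349 = -8962043.020, which is > -8971209
This sign pattern matches Z-18.

Z-18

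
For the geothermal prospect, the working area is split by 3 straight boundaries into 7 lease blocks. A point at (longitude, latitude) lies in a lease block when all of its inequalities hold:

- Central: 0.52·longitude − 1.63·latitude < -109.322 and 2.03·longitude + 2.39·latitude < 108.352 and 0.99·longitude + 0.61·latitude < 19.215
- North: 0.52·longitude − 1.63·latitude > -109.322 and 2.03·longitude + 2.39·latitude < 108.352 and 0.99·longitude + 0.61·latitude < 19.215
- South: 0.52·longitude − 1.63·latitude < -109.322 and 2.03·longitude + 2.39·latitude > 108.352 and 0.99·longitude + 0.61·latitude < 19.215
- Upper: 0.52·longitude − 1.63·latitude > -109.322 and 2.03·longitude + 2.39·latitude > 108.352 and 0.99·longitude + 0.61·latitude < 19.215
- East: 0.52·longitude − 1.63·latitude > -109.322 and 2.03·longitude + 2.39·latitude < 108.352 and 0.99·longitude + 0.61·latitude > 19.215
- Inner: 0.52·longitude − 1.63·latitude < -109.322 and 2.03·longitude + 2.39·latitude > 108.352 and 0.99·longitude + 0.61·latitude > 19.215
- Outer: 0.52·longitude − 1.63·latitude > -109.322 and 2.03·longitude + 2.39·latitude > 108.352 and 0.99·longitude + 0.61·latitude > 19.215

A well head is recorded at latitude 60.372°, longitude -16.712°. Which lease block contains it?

Outer

0.52·-16.712 − 1.63·60.372 = -107.097, which is > -109.322
2.03·-16.712 + 2.39·60.372 = 110.364, which is > 108.352
0.99·-16.712 + 0.61·60.372 = 20.282, which is > 19.215
This sign pattern matches Outer.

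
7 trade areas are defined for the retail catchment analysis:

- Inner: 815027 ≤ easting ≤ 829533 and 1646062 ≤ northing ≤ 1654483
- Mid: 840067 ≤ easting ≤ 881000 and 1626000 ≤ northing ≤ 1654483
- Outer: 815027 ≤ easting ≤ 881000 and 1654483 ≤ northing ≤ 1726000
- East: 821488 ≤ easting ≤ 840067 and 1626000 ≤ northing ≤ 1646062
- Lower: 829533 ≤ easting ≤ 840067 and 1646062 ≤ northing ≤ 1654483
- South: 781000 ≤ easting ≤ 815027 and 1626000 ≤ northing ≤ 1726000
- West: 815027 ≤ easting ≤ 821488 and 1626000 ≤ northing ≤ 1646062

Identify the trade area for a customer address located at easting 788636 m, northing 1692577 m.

South

The point has easting = 788636 and northing = 1692577.
Only South satisfies 781000 ≤ easting ≤ 815027 and 1626000 ≤ northing ≤ 1726000.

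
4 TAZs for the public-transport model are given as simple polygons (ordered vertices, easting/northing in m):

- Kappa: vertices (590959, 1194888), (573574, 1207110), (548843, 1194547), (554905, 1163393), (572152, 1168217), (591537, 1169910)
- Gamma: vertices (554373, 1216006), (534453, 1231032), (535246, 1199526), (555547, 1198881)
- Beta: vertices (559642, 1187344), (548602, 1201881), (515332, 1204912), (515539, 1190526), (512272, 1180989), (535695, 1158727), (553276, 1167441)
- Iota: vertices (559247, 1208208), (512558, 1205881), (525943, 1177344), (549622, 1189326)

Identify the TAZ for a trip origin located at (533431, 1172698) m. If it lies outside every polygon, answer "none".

Cast a ray rightward from (533431, 1172698). For each polygon, the edges (by vertex number in listed order) whose endpoints lie on opposite sides of northing = 1172698, where each meets that height, and whether that is right or left of the point:
Kappa: 3–4 at easting≈553094.4 (right), 6–1 at easting≈591472.5 (right) → 2 crossings.
Gamma: no edge straddles that height → 0 crossings.
Beta: 5–6 at easting≈520995.4 (left), 7–1 at easting≈554957.5 (right) → 1 crossing.
Iota: no edge straddles that height → 0 crossings.
Only Beta has an odd count, so the point is inside Beta.

Beta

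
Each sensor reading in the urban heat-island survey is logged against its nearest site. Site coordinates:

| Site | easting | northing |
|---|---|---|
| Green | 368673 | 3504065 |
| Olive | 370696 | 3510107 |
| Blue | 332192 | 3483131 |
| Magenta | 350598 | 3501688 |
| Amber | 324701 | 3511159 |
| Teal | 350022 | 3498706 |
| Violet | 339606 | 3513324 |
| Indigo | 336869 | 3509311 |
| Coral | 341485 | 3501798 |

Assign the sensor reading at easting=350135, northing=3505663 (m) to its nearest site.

Magenta

Squared distances to each site:
Green: 346211048.000; Olive: 442503857.000; Blue: 829642273.000; Magenta: 16014994.000; Amber: 677094372.000; Teal: 48412618.000; Violet: 169550762.000; Indigo: 189294660.000; Coral: 89760725.000.
Minimum at Magenta.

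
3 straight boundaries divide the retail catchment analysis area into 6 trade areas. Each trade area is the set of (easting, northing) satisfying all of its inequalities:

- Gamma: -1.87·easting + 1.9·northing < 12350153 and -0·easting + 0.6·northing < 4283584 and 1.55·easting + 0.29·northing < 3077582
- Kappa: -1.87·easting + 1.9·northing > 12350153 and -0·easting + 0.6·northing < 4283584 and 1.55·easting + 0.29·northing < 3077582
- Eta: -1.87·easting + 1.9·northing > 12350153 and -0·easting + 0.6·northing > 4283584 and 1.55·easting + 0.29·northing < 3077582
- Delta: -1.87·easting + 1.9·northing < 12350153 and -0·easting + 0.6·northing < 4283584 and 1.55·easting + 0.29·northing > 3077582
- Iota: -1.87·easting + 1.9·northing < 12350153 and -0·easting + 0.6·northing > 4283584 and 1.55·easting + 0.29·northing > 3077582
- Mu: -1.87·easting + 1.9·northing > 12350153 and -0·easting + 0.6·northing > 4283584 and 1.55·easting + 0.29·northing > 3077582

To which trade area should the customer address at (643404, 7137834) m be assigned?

-1.87·643404 + 1.9·7137834 = 12358719.120, which is > 12350153
-0·643404 + 0.6·7137834 = 4282700.400, which is < 4283584
1.55·643404 + 0.29·7137834 = 3067248.060, which is < 3077582
This sign pattern matches Kappa.

Kappa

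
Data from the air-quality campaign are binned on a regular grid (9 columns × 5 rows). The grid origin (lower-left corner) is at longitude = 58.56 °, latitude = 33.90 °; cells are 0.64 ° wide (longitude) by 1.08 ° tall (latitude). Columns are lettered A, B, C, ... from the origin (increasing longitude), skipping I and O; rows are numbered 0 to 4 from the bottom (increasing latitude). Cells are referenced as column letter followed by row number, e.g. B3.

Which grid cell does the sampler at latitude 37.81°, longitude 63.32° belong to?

Column index: ⌊(63.32 − 58.56) / 0.64⌋ = ⌊7.437⌋ = 7 → column H
Row offset from origin: ⌊(37.81 − 33.90) / 1.08⌋ = ⌊3.620⌋ = 3 → row 3

H3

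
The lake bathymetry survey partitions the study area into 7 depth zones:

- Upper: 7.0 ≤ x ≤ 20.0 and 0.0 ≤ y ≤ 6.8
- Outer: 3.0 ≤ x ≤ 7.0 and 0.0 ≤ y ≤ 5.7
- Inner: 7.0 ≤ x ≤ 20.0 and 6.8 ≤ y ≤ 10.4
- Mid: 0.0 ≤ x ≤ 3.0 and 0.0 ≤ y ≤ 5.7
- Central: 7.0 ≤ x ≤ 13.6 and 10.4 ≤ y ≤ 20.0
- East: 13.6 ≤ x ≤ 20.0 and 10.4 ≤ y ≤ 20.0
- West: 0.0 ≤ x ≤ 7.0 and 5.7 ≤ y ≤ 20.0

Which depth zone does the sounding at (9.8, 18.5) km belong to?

The point has x = 9.8 and y = 18.5.
Only Central satisfies 7.0 ≤ x ≤ 13.6 and 10.4 ≤ y ≤ 20.0.

Central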